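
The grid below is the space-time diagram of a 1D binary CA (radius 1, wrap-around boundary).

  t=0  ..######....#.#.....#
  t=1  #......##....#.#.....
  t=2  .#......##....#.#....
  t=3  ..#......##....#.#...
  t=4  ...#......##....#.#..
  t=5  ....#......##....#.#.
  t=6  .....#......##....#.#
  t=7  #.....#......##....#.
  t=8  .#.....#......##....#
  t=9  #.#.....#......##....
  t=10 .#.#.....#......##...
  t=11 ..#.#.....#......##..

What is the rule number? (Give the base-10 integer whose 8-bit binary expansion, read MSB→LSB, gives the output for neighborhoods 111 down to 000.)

112

  ###|.  b7=0 t=0,i=3
  ##.|#  b6=1 t=0,i=7
  #.#|#  b5=1 t=0,i=13
  #..|#  b4=1 t=0,i=0
  .##|.  b3=0 t=0,i=2
  .#.|.  b2=0 t=0,i=12
  ..#|.  b1=0 t=0,i=1
  ...|.  b0=0 t=0,i=9
  bits 01110000 = 112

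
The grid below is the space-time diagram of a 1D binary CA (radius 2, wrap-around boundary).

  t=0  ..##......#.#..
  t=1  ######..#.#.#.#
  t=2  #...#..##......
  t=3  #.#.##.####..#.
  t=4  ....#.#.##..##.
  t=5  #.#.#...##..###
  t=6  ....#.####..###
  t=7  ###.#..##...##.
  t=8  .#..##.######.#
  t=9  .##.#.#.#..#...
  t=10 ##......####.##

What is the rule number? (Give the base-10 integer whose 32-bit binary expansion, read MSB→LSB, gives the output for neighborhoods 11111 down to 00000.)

  [31] ##### => .  t=1,i=1
  [30] ####. => #  t=1,i=4
  [29] ###.# => .  t=5,i=0
  [28] ###.. => .  t=1,i=5
  [27] ##.## => #  t=3,i=6
  [26] ##.#. => .  t=5,i=1
  [25] ##..# => .  t=1,i=6
  [24] ##... => #  t=0,i=4
  [23] #.### => .  t=1,i=14
  [22] #.##. => #  t=3,i=4
  [21] #.#.# => .  t=1,i=10
  [20] #.#.. => #  t=0,i=12
  [19] #..## => .  t=2,i=6
  [18] #..#. => #  t=1,i=7
  [17] #...# => #  t=2,i=2
  [16] #.... => #  t=0,i=5
  [15] .#### => #  t=1,i=0
  [14] .###. => #  t=6,i=13
  [13] .##.# => .  t=3,i=5
  [12] .##.. => #  t=0,i=3
  [11] .#.## => .  t=1,i=13
  [10] .#.#. => .  t=0,i=11
  [9] .#..# => #  t=2,i=5
  [8] .#... => .  t=0,i=13
  [7] ..### => #  t=5,i=12
  [6] ..##. => #  t=0,i=2
  [5] ..#.# => #  t=0,i=10
  [4] ..#.. => #  t=2,i=0
  [3] ...## => #  t=0,i=1
  [2] ...#. => .  t=0,i=9
  [1] ....# => #  t=0,i=0
  [0] ..... => .  t=0,i=6
  bits 01001001010101111101001011111010 = 1230492410

1230492410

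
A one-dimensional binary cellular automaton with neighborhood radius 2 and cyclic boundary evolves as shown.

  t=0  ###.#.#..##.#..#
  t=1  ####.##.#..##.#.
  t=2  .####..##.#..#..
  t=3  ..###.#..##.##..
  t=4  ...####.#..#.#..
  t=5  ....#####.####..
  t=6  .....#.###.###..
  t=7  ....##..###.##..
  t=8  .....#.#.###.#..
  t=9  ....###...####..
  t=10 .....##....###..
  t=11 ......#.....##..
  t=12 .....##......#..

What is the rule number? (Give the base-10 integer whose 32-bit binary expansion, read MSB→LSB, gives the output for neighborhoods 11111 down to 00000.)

  nb #####: next=.  (t=5,i=6, bit31=0)
  nb ####.: next=#  (t=0,i=1, bit30=1)
  nb ###.#: next=#  (t=0,i=2, bit29=1)
  nb ###..: next=#  (t=2,i=4, bit28=1)
  nb ##.##: next=#  (t=1,i=4, bit27=1)
  nb ##.#.: next=#  (t=0,i=3, bit26=1)
  nb ##..#: next=.  (t=2,i=5, bit25=0)
  nb ##...: next=.  (t=3,i=14, bit24=0)
  nb #.###: next=.  (t=1,i=0, bit23=0)
  nb #.##.: next=.  (t=1,i=5, bit22=0)
  nb #.#.#: next=.  (t=0,i=4, bit21=0)
  nb #.#..: next=#  (t=0,i=6, bit20=1)
  nb #..##: next=#  (t=0,i=8, bit19=1)
  nb #..#.: next=#  (t=2,i=12, bit18=1)
  nb #...#: next=.  (t=2,i=15, bit17=0)
  nb #....: next=.  (t=3,i=15, bit16=0)
  nb .####: next=#  (t=0,i=0, bit15=1)
  nb .###.: next=#  (t=3,i=3, bit14=1)
  nb .##.#: next=.  (t=0,i=10, bit13=0)
  nb .##..: next=#  (t=3,i=13, bit12=1)
  nb .#.##: next=.  (t=1,i=15, bit11=0)
  nb .#.#.: next=#  (t=0,i=5, bit10=1)
  nb .#..#: next=.  (t=0,i=7, bit9=0)
  nb .#...: next=.  (t=2,i=14, bit8=0)
  nb ..###: next=.  (t=0,i=15, bit7=0)
  nb ..##.: next=.  (t=0,i=9, bit6=0)
  nb ..#.#: next=#  (t=4,i=11, bit5=1)
  nb ..#..: next=#  (t=2,i=13, bit4=1)
  nb ...##: next=.  (t=2,i=0, bit3=0)
  nb ...#.: next=#  (t=6,i=4, bit2=1)
  nb ....#: next=.  (t=3,i=0, bit1=0)
  nb .....: next=.  (t=4,i=0, bit0=0)
  bits 01111100000111001101010000110100 = 2082264116

2082264116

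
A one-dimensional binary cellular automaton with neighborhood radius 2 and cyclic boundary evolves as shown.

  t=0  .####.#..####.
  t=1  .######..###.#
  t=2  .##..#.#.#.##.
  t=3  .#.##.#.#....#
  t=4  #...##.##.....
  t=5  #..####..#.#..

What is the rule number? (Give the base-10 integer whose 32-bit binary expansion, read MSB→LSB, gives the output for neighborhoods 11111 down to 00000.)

1872012505

  [31] ##### => .  t=1,i=3
  [30] ####. => #  t=0,i=3
  [29] ###.# => #  t=0,i=4
  [28] ###.. => .  t=0,i=12
  [27] ##.## => #  t=4,i=6
  [26] ##.#. => #  t=0,i=5
  [25] ##..# => #  t=0,i=13
  [24] ##... => #  t=4,i=9
  [23] #.### => #  t=1,i=1
  [22] #.##. => .  t=2,i=11
  [21] #.#.# => .  t=1,i=13
  [20] #.#.. => #  t=0,i=6
  [19] #..## => .  t=0,i=0
  [18] #..#. => #  t=2,i=4
  [17] #...# => .  t=4,i=2
  [16] #.... => .  t=3,i=10
  [15] .#### => #  t=0,i=2
  [14] .###. => .  t=1,i=10
  [13] .##.# => #  t=3,i=4
  [12] .##.. => .  t=2,i=2
  [11] .#.## => .  t=1,i=0
  [10] .#.#. => #  t=2,i=6
  [9] .#..# => .  t=0,i=7
  [8] .#... => .  t=3,i=9
  [7] ..### => #  t=0,i=1
  [6] ..##. => #  t=2,i=1
  [5] ..#.# => .  t=2,i=5
  [4] ..#.. => #  t=4,i=0
  [3] ...## => #  t=4,i=3
  [2] ...#. => .  t=3,i=12
  [1] ....# => .  t=3,i=11
  [0] ..... => #  t=4,i=11
  bits 01101111100101001010010011011001 = 1872012505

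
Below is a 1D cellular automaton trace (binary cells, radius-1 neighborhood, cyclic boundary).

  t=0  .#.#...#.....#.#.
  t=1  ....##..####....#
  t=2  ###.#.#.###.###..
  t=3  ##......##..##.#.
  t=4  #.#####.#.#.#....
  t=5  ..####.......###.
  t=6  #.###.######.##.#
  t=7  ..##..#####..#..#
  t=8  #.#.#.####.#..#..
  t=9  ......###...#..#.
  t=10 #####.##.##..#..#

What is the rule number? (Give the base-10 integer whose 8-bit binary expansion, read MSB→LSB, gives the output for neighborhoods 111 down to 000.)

153

  ###|#  b7=1 t=1,i=9
  ##.|.  b6=0 t=1,i=5
  #.#|.  b5=0 t=0,i=2
  #..|#  b4=1 t=0,i=4
  .##|#  b3=1 t=1,i=4
  .#.|.  b2=0 t=0,i=1
  ..#|.  b1=0 t=0,i=0
  ...|#  b0=1 t=0,i=5
  bits 10011001 = 153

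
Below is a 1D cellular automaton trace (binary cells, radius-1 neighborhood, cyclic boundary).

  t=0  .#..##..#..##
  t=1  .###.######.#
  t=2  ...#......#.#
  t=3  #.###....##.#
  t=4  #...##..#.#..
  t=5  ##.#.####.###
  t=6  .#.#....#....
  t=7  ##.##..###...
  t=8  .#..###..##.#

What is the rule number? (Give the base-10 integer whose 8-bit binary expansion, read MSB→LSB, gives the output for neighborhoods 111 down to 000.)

  ### -> .   bit 7 = 0  t=1,i=2
  ##. -> #   bit 6 = 1  t=0,i=5
  #.# -> .   bit 5 = 0  t=0,i=0
  #.. -> #   bit 4 = 1  t=0,i=2
  .## -> .   bit 3 = 0  t=0,i=4
  .#. -> #   bit 2 = 1  t=0,i=1
  ..# -> #   bit 1 = 1  t=0,i=3
  ... -> .   bit 0 = 0  t=2,i=1
  bits 01010110 = 86

86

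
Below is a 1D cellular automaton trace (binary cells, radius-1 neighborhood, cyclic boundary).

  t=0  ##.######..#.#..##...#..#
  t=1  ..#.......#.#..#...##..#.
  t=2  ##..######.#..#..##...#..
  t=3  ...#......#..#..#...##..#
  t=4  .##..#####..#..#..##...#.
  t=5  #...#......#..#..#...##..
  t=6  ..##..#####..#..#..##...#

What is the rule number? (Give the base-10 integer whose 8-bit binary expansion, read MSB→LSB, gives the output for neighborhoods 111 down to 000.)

  ### -> .   bit 7 = 0  t=0,i=0
  ##. -> .   bit 6 = 0  t=0,i=1
  #.# -> #   bit 5 = 1  t=0,i=2
  #.. -> .   bit 4 = 0  t=0,i=9
  .## -> .   bit 3 = 0  t=0,i=3
  .#. -> .   bit 2 = 0  t=0,i=11
  ..# -> #   bit 1 = 1  t=0,i=10
  ... -> #   bit 0 = 1  t=0,i=19
  bits 00100011 = 35

35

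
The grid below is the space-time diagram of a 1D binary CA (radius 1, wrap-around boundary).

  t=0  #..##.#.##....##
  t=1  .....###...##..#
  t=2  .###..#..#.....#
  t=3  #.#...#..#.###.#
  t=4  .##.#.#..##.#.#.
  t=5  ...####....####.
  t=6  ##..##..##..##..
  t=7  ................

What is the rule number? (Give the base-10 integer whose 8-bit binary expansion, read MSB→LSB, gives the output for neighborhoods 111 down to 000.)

  ###|#  b7=1 t=0,i=15
  ##.|.  b6=0 t=0,i=0
  #.#|#  b5=1 t=0,i=5
  #..|.  b4=0 t=0,i=1
  .##|.  b3=0 t=0,i=3
  .#.|#  b2=1 t=0,i=6
  ..#|.  b1=0 t=0,i=2
  ...|#  b0=1 t=0,i=11
  bits 10100101 = 165

165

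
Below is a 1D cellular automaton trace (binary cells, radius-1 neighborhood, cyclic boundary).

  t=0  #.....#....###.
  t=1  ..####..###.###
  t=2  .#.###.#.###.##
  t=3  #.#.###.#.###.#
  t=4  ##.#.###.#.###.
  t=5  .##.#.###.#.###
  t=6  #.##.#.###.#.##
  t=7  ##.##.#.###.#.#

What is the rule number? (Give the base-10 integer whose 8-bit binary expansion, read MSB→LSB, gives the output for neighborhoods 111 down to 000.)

  nb ###: next=#  (t=0,i=12, bit7=1)
  nb ##.: next=#  (t=0,i=13, bit6=1)
  nb #.#: next=#  (t=0,i=14, bit5=1)
  nb #..: next=.  (t=0,i=1, bit4=0)
  nb .##: next=.  (t=0,i=11, bit3=0)
  nb .#.: next=.  (t=0,i=0, bit2=0)
  nb ..#: next=#  (t=0,i=5, bit1=1)
  nb ...: next=#  (t=0,i=2, bit0=1)
  bits 11100011 = 227

227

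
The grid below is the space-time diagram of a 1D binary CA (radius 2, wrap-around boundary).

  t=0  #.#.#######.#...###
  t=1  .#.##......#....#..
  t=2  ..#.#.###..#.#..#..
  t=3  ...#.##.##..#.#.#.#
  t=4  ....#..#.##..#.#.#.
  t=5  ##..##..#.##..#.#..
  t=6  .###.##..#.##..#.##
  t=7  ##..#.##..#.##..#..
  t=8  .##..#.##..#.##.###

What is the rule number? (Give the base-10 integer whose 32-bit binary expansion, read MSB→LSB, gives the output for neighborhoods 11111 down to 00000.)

512302737

  #####|.  b31=0 t=0,i=6
  ####.|.  b30=0 t=0,i=9
  ###.#|.  b29=0 t=0,i=0
  ###..|#  b28=1 t=2,i=8
  ##.##|#  b27=1 t=3,i=7
  ##.#.|#  b26=1 t=0,i=1
  ##..#|#  b25=1 t=2,i=9
  ##...|.  b24=0 t=1,i=5
  #.###|#  b23=1 t=0,i=4
  #.##.|.  b22=0 t=1,i=3
  #.#.#|.  b21=0 t=0,i=2
  #.#..|.  b20=0 t=0,i=12
  #..##|#  b19=1 t=5,i=3
  #..#.|.  b18=0 t=2,i=10
  #...#|.  b17=0 t=0,i=14
  #....|#  b16=1 t=1,i=6
  .####|.  b15=0 t=0,i=5
  .###.|.  b14=0 t=2,i=7
  .##.#|.  b13=0 t=3,i=6
  .##..|#  b12=1 t=1,i=4
  .#.##|#  b11=1 t=0,i=3
  .#.#.|#  b10=1 t=2,i=3
  .#..#|#  b9=1 t=2,i=14
  .#...|.  b8=0 t=0,i=13
  ..###|#  b7=1 t=0,i=16
  ..##.|.  b6=0 t=5,i=0
  ..#.#|.  b5=0 t=1,i=1
  ..#..|#  b4=1 t=1,i=11
  ...##|.  b3=0 t=0,i=15
  ...#.|.  b2=0 t=1,i=0
  ....#|.  b1=0 t=1,i=9
  .....|#  b0=1 t=1,i=7
  bits 00011110100010010001111010010001 = 512302737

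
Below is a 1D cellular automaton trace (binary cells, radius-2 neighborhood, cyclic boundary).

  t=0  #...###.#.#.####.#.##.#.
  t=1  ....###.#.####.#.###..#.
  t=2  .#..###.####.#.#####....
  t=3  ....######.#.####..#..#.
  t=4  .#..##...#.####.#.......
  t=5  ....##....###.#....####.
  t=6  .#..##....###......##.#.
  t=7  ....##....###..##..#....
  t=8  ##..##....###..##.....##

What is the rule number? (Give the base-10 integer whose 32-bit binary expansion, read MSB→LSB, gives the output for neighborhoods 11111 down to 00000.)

954259649

  ##### -> .   bit 31 = 0  t=2,i=17
  ####. -> .   bit 30 = 0  t=0,i=14
  ###.# -> #   bit 29 = 1  t=0,i=6
  ###.. -> #   bit 28 = 1  t=1,i=19
  ##.## -> #   bit 27 = 1  t=2,i=7
  ##.#. -> .   bit 26 = 0  t=0,i=7
  ##..# -> .   bit 25 = 0  t=1,i=20
  ##... -> .   bit 24 = 0  t=2,i=20
  #.### -> #   bit 23 = 1  t=0,i=12
  #.##. -> #   bit 22 = 1  t=0,i=19
  #.#.# -> #   bit 21 = 1  t=0,i=8
  #.#.. -> .   bit 20 = 0  t=0,i=0
  #..## -> .   bit 19 = 0  t=2,i=3
  #..#. -> .   bit 18 = 0  t=1,i=21
  #...# -> .   bit 17 = 0  t=0,i=2
  #.... -> .   bit 16 = 0  t=1,i=0
  .#### -> #   bit 15 = 1  t=0,i=13
  .###. -> #   bit 14 = 1  t=0,i=5
  .##.# -> .   bit 13 = 0  t=0,i=20
  .##.. -> #   bit 12 = 1  t=4,i=5
  .#.## -> #   bit 11 = 1  t=0,i=11
  .#.#. -> .   bit 10 = 0  t=0,i=9
  .#..# -> .   bit 9 = 0  t=2,i=2
  .#... -> .   bit 8 = 0  t=0,i=1
  ..### -> #   bit 7 = 1  t=0,i=4
  ..##. -> #   bit 6 = 1  t=4,i=4
  ..#.# -> .   bit 5 = 0  t=4,i=9
  ..#.. -> .   bit 4 = 0  t=1,i=22
  ...## -> .   bit 3 = 0  t=0,i=3
  ...#. -> .   bit 2 = 0  t=2,i=0
  ....# -> .   bit 1 = 0  t=1,i=2
  ..... -> #   bit 0 = 1  t=1,i=1
  bits 00111000111000001101100011000001 = 954259649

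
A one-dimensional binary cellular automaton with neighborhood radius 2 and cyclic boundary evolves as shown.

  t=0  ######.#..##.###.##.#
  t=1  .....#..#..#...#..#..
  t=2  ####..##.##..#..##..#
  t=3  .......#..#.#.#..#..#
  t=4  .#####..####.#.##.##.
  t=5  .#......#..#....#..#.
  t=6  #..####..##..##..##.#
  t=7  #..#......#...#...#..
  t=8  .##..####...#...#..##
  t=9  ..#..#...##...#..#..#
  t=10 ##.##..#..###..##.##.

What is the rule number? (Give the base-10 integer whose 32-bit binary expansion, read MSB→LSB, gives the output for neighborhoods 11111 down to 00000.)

554120867

  #####|.  b31=0 t=0,i=1
  ####.|.  b30=0 t=0,i=4
  ###.#|#  b29=1 t=0,i=5
  ###..|.  b28=0 t=2,i=3
  ##.##|.  b27=0 t=0,i=12
  ##.#.|.  b26=0 t=0,i=6
  ##..#|.  b25=0 t=2,i=4
  ##...|#  b24=1 t=8,i=9
  #.###|.  b23=0 t=0,i=13
  #.##.|.  b22=0 t=0,i=17
  #.#.#|.  b21=0 t=3,i=12
  #.#..|.  b20=0 t=0,i=7
  #..##|.  b19=0 t=0,i=9
  #..#.|#  b18=1 t=1,i=7
  #...#|#  b17=1 t=1,i=13
  #....|#  b16=1 t=1,i=20
  .####|.  b15=0 t=0,i=0
  .###.|.  b14=0 t=0,i=14
  .##.#|#  b13=1 t=0,i=11
  .##..|#  b12=1 t=2,i=10
  .#.##|.  b11=0 t=4,i=14
  .#.#.|#  b10=1 t=3,i=11
  .#..#|#  b9=1 t=0,i=8
  .#...|.  b8=0 t=1,i=12
  ..###|#  b7=1 t=2,i=20
  ..##.|.  b6=0 t=0,i=10
  ..#.#|#  b5=1 t=3,i=10
  ..#..|.  b4=0 t=1,i=5
  ...##|.  b3=0 t=9,i=8
  ...#.|.  b2=0 t=1,i=4
  ....#|#  b1=1 t=1,i=3
  .....|#  b0=1 t=1,i=0
  bits 00100001000001110011011010100011 = 554120867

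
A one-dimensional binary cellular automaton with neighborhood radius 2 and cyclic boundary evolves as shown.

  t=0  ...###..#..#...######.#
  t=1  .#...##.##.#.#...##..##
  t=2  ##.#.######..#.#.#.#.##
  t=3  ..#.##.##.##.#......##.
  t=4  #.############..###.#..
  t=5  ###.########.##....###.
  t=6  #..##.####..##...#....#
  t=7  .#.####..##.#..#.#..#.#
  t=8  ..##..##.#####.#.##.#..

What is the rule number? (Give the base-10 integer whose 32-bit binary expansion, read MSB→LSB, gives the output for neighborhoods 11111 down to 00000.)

  #####|#  b31=1 t=0,i=17
  ####.|.  b30=0 t=0,i=19
  ###.#|.  b29=0 t=0,i=20
  ###..|#  b28=1 t=0,i=5
  ##.##|#  b27=1 t=1,i=7
  ##.#.|#  b26=1 t=0,i=21
  ##..#|#  b25=1 t=0,i=6
  ##...|.  b24=0 t=3,i=22
  #.###|#  b23=1 t=2,i=5
  #.##.|#  b22=1 t=1,i=8
  #.#.#|.  b21=0 t=1,i=11
  #.#..|#  b20=1 t=0,i=22
  #..##|.  b19=0 t=1,i=20
  #..#.|.  b18=0 t=0,i=7
  #...#|#  b17=1 t=0,i=1
  #....|.  b16=0 t=3,i=15
  .####|.  b15=0 t=0,i=16
  .###.|.  b14=0 t=0,i=4
  .##.#|#  b13=1 t=1,i=6
  .##..|.  b12=0 t=1,i=18
  .#.##|#  b11=1 t=2,i=4
  .#.#.|.  b10=0 t=1,i=12
  .#..#|#  b9=1 t=0,i=9
  .#...|.  b8=0 t=0,i=0
  ..###|.  b7=0 t=0,i=3
  ..##.|#  b6=1 t=1,i=5
  ..#.#|#  b5=1 t=2,i=13
  ..#..|#  b4=1 t=0,i=8
  ...##|.  b3=0 t=0,i=2
  ...#.|.  b2=0 t=3,i=1
  ....#|#  b1=1 t=3,i=18
  .....|#  b0=1 t=3,i=16
  bits 10011110110100100010101001110011 = 2664573555

2664573555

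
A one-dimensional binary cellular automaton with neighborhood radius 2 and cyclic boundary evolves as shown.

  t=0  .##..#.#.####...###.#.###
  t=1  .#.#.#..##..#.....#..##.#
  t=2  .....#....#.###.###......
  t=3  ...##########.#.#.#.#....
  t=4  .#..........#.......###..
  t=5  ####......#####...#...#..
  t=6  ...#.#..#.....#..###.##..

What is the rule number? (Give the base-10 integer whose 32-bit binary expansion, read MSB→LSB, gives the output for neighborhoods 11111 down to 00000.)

  ##### -> .   bit 31 = 0  t=3,i=5
  ####. -> .   bit 30 = 0  t=0,i=11
  ###.# -> #   bit 29 = 1  t=0,i=18
  ###.. -> #   bit 28 = 1  t=0,i=12
  ##.## -> .   bit 27 = 0  t=0,i=0
  ##.#. -> .   bit 26 = 0  t=0,i=19
  ##..# -> #   bit 25 = 1  t=0,i=3
  ##... -> .   bit 24 = 0  t=0,i=13
  #.### -> #   bit 23 = 1  t=0,i=9
  #.##. -> #   bit 22 = 1  t=0,i=1
  #.#.# -> .   bit 21 = 0  t=0,i=7
  #.#.. -> #   bit 20 = 1  t=1,i=5
  #..## -> .   bit 19 = 0  t=1,i=7
  #..#. -> .   bit 18 = 0  t=0,i=4
  #...# -> .   bit 17 = 0  t=0,i=14
  #.... -> #   bit 16 = 1  t=1,i=14
  .#### -> .   bit 15 = 0  t=0,i=10
  .###. -> .   bit 14 = 0  t=0,i=17
  .##.# -> .   bit 13 = 0  t=1,i=22
  .##.. -> .   bit 12 = 0  t=0,i=2
  .#.## -> #   bit 11 = 1  t=0,i=8
  .#.#. -> .   bit 10 = 0  t=0,i=6
  .#..# -> .   bit 9 = 0  t=1,i=6
  .#... -> #   bit 8 = 1  t=1,i=13
  ..### -> .   bit 7 = 0  t=0,i=16
  ..##. -> .   bit 6 = 0  t=1,i=8
  ..#.# -> #   bit 5 = 1  t=0,i=5
  ..#.. -> #   bit 4 = 1  t=1,i=12
  ...## -> .   bit 3 = 0  t=0,i=15
  ...#. -> #   bit 2 = 1  t=1,i=17
  ....# -> #   bit 1 = 1  t=1,i=16
  ..... -> .   bit 0 = 0  t=1,i=15
  bits 00110010110100010000100100110110 = 852560182

852560182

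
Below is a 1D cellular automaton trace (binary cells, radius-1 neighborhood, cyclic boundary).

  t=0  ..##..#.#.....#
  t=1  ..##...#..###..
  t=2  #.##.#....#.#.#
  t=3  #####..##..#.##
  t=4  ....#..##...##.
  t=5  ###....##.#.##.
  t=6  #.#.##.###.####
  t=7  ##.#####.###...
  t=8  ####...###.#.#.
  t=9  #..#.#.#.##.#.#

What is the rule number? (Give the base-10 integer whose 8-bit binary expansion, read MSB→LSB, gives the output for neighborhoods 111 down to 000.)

  ###|.  b7=0 t=1,i=11
  ##.|#  b6=1 t=0,i=3
  #.#|#  b5=1 t=0,i=7
  #..|.  b4=0 t=0,i=0
  .##|#  b3=1 t=0,i=2
  .#.|.  b2=0 t=0,i=6
  ..#|.  b1=0 t=0,i=1
  ...|#  b0=1 t=0,i=10
  bits 01101001 = 105

105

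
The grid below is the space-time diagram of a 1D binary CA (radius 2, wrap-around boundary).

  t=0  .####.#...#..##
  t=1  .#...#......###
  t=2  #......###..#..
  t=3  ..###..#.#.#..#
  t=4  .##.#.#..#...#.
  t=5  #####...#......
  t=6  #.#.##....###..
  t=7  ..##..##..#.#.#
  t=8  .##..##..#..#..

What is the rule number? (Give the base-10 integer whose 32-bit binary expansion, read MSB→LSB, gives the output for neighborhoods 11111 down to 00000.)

2511153345

  [31] ##### => #  t=5,i=2
  [30] ####. => .  t=0,i=3
  [29] ###.# => .  t=0,i=4
  [28] ###.. => #  t=2,i=9
  [27] ##.## => .  t=0,i=0
  [26] ##.#. => #  t=0,i=5
  [25] ##..# => .  t=2,i=10
  [24] ##... => #  t=5,i=5
  [23] #.### => #  t=0,i=1
  [22] #.##. => .  t=6,i=4
  [21] #.#.# => #  t=3,i=9
  [20] #.#.. => .  t=0,i=6
  [19] #..## => #  t=0,i=12
  [18] #..#. => #  t=2,i=11
  [17] #...# => .  t=0,i=8
  [16] #.... => #  t=1,i=7
  [15] .#### => .  t=0,i=2
  [14] .###. => .  t=1,i=13
  [13] .##.# => #  t=0,i=14
  [12] .##.. => .  t=6,i=5
  [11] .#.## => #  t=6,i=3
  [10] .#.#. => .  t=3,i=8
  [9] .#..# => .  t=0,i=11
  [8] .#... => .  t=0,i=7
  [7] ..### => #  t=1,i=12
  [6] ..##. => #  t=0,i=13
  [5] ..#.# => .  t=3,i=7
  [4] ..#.. => .  t=0,i=10
  [3] ...## => .  t=1,i=11
  [2] ...#. => .  t=0,i=9
  [1] ....# => .  t=1,i=10
  [0] ..... => #  t=1,i=8
  bits 10010101101011010010100011000001 = 2511153345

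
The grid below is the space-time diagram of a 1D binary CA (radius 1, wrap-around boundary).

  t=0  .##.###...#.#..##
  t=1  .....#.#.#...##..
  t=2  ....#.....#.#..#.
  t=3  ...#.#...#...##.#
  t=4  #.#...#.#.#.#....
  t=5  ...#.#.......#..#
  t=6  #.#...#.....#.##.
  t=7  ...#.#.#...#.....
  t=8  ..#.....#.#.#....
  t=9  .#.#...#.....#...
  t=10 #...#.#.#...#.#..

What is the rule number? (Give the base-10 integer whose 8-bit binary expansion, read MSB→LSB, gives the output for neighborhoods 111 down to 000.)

146

  [7] ### => #  t=0,i=5
  [6] ##. => .  t=0,i=2
  [5] #.# => .  t=0,i=0
  [4] #.. => #  t=0,i=7
  [3] .## => .  t=0,i=1
  [2] .#. => .  t=0,i=10
  [1] ..# => #  t=0,i=9
  [0] ... => .  t=0,i=8
  bits 10010010 = 146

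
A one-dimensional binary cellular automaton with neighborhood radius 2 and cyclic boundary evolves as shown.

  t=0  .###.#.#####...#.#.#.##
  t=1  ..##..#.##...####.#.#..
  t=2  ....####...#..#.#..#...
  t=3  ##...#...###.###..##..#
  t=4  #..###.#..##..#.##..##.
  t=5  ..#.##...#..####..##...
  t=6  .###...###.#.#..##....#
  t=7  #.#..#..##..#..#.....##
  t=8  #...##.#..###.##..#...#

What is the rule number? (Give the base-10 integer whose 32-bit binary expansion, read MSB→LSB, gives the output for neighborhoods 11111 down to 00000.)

  #####|#  b31=1 t=0,i=9
  ####.|.  b30=0 t=0,i=10
  ###.#|#  b29=1 t=0,i=3
  ###..|.  b28=0 t=0,i=11
  ##.##|.  b27=0 t=0,i=0
  ##.#.|.  b26=0 t=0,i=4
  ##..#|#  b25=1 t=1,i=4
  ##...|.  b24=0 t=0,i=12
  #.###|.  b23=0 t=0,i=1
  #.##.|.  b22=0 t=0,i=21
  #.#.#|.  b21=0 t=0,i=5
  #.#..|.  b20=0 t=1,i=20
  #..##|#  b19=1 t=3,i=17
  #..#.|#  b18=1 t=1,i=5
  #...#|#  b17=1 t=0,i=13
  #....|.  b16=0 t=1,i=22
  .####|#  b15=1 t=0,i=8
  .###.|#  b14=1 t=0,i=2
  .##.#|.  b13=0 t=0,i=22
  .##..|.  b12=0 t=1,i=3
  .#.##|#  b11=1 t=0,i=6
  .#.#.|#  b10=1 t=0,i=16
  .#..#|.  b9=0 t=2,i=12
  .#...|.  b8=0 t=1,i=21
  ..###|.  b7=0 t=1,i=13
  ..##.|.  b6=0 t=1,i=2
  ..#.#|#  b5=1 t=0,i=15
  ..#..|#  b4=1 t=2,i=11
  ...##|.  b3=0 t=1,i=1
  ...#.|#  b2=1 t=0,i=14
  ....#|.  b1=0 t=1,i=0
  .....|#  b0=1 t=2,i=0
  bits 10100010000011101100110000110101 = 2718878773

2718878773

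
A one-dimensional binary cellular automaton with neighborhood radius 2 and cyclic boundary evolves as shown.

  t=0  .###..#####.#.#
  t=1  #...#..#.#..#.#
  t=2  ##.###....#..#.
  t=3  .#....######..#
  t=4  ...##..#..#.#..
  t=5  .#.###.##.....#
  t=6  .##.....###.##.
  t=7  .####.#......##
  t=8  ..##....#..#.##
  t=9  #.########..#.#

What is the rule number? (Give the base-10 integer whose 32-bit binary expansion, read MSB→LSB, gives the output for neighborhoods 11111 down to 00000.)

  #####|.  b31=0 t=0,i=8
  ####.|#  b30=1 t=0,i=9
  ###.#|.  b29=0 t=0,i=10
  ###..|.  b28=0 t=0,i=3
  ##.##|.  b27=0 t=2,i=2
  ##.#.|.  b26=0 t=0,i=11
  ##..#|#  b25=1 t=0,i=4
  ##...|#  b24=1 t=1,i=1
  #.###|.  b23=0 t=0,i=1
  #.##.|.  b22=0 t=1,i=14
  #.#.#|#  b21=1 t=0,i=12
  #.#..|.  b20=0 t=1,i=9
  #..##|.  b19=0 t=0,i=5
  #..#.|.  b18=0 t=1,i=6
  #...#|.  b17=0 t=1,i=2
  #....|#  b16=1 t=2,i=7
  .####|#  b15=1 t=0,i=7
  .###.|.  b14=0 t=0,i=2
  .##.#|#  b13=1 t=2,i=1
  .##..|#  b12=1 t=1,i=0
  .#.##|#  b11=1 t=0,i=0
  .#.#.|.  b10=0 t=0,i=13
  .#..#|#  b9=1 t=1,i=5
  .#...|.  b8=0 t=3,i=2
  ..###|.  b7=0 t=0,i=6
  ..##.|#  b6=1 t=4,i=3
  ..#.#|.  b5=0 t=1,i=7
  ..#..|#  b4=1 t=1,i=4
  ...##|.  b3=0 t=3,i=5
  ...#.|#  b2=1 t=1,i=3
  ....#|#  b1=1 t=2,i=8
  .....|.  b0=0 t=4,i=0
  bits 01000011001000011011101001010110 = 1126283862

1126283862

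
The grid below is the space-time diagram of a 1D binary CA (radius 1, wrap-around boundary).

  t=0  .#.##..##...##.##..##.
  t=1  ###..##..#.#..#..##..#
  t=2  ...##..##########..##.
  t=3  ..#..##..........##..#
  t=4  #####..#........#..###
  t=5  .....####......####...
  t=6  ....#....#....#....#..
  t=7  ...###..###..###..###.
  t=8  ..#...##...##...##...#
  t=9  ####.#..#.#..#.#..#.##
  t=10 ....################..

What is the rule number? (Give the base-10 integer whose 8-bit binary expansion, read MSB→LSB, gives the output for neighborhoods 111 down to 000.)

  nb ###: next=.  (t=1,i=0, bit7=0)
  nb ##.: next=.  (t=0,i=4, bit6=0)
  nb #.#: next=#  (t=0,i=2, bit5=1)
  nb #..: next=#  (t=0,i=5, bit4=1)
  nb .##: next=.  (t=0,i=3, bit3=0)
  nb .#.: next=#  (t=0,i=1, bit2=1)
  nb ..#: next=#  (t=0,i=0, bit1=1)
  nb ...: next=.  (t=0,i=10, bit0=0)
  bits 00110110 = 54

54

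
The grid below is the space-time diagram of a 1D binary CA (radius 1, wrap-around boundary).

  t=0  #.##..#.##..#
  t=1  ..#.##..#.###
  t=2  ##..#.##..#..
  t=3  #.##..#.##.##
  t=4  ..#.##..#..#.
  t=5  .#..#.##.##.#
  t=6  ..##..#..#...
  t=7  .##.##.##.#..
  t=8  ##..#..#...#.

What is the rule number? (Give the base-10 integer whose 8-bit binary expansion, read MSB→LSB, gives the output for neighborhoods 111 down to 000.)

  [7] ### => .  t=1,i=11
  [6] ##. => .  t=0,i=0
  [5] #.# => .  t=0,i=1
  [4] #.. => #  t=0,i=4
  [3] .## => #  t=0,i=2
  [2] .#. => .  t=0,i=6
  [1] ..# => #  t=0,i=5
  [0] ... => .  t=4,i=0
  bits 00011010 = 26

26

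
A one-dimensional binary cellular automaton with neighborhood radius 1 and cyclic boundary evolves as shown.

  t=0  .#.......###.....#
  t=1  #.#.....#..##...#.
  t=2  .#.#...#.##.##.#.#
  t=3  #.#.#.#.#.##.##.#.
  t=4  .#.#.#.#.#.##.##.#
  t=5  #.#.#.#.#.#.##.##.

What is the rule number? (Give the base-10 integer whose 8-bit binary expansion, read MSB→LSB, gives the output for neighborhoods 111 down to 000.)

114

  nb ###: next=.  (t=0,i=10, bit7=0)
  nb ##.: next=#  (t=0,i=11, bit6=1)
  nb #.#: next=#  (t=0,i=0, bit5=1)
  nb #..: next=#  (t=0,i=2, bit4=1)
  nb .##: next=.  (t=0,i=9, bit3=0)
  nb .#.: next=.  (t=0,i=1, bit2=0)
  nb ..#: next=#  (t=0,i=8, bit1=1)
  nb ...: next=.  (t=0,i=3, bit0=0)
  bits 01110010 = 114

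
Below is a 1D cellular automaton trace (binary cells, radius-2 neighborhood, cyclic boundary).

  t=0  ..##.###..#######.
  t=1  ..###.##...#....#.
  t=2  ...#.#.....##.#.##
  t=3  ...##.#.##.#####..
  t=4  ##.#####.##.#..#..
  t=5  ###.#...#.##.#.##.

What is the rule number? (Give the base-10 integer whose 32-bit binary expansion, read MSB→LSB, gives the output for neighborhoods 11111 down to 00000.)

  nb #####: next=.  (t=0,i=12, bit31=0)
  nb ####.: next=.  (t=0,i=15, bit30=0)
  nb ###.#: next=.  (t=1,i=4, bit29=0)
  nb ###..: next=#  (t=0,i=7, bit28=1)
  nb ##.##: next=#  (t=0,i=4, bit27=1)
  nb ##.#.: next=#  (t=2,i=13, bit26=1)
  nb ##..#: next=.  (t=0,i=8, bit25=0)
  nb ##...: next=.  (t=0,i=17, bit24=0)
  nb #.###: next=.  (t=0,i=5, bit23=0)
  nb #.##.: next=.  (t=1,i=6, bit22=0)
  nb #.#.#: next=#  (t=2,i=14, bit21=1)
  nb #.#..: next=.  (t=2,i=5, bit20=0)
  nb #..##: next=.  (t=0,i=9, bit19=0)
  nb #..#.: next=.  (t=4,i=14, bit18=0)
  nb #...#: next=.  (t=0,i=0, bit17=0)
  nb #....: next=.  (t=1,i=13, bit16=0)
  nb .####: next=#  (t=0,i=11, bit15=1)
  nb .###.: next=#  (t=0,i=6, bit14=1)
  nb .##.#: next=#  (t=0,i=3, bit13=1)
  nb .##..: next=.  (t=1,i=7, bit12=0)
  nb .#.##: next=#  (t=2,i=15, bit11=1)
  nb .#.#.: next=#  (t=2,i=4, bit10=1)
  nb .#..#: next=#  (t=4,i=13, bit9=1)
  nb .#...: next=#  (t=1,i=12, bit8=1)
  nb ..###: next=.  (t=0,i=10, bit7=0)
  nb ..##.: next=#  (t=0,i=2, bit6=1)
  nb ..#.#: next=#  (t=2,i=3, bit5=1)
  nb ..#..: next=#  (t=1,i=11, bit4=1)
  nb ...##: next=.  (t=0,i=1, bit3=0)
  nb ...#.: next=.  (t=1,i=10, bit2=0)
  nb ....#: next=#  (t=1,i=14, bit1=1)
  nb .....: next=#  (t=2,i=8, bit0=1)
  bits 00011100001000001110111101110011 = 471920499

471920499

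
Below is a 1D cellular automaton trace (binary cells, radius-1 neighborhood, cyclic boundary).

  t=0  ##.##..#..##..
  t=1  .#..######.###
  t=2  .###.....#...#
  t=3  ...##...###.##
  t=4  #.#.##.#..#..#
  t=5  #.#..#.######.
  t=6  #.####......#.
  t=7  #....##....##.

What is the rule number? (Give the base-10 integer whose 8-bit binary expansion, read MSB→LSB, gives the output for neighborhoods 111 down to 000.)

  nb ###: next=.  (t=1,i=5, bit7=0)
  nb ##.: next=#  (t=0,i=1, bit6=1)
  nb #.#: next=.  (t=0,i=2, bit5=0)
  nb #..: next=#  (t=0,i=5, bit4=1)
  nb .##: next=.  (t=0,i=0, bit3=0)
  nb .#.: next=#  (t=0,i=7, bit2=1)
  nb ..#: next=#  (t=0,i=6, bit1=1)
  nb ...: next=.  (t=2,i=5, bit0=0)
  bits 01010110 = 86

86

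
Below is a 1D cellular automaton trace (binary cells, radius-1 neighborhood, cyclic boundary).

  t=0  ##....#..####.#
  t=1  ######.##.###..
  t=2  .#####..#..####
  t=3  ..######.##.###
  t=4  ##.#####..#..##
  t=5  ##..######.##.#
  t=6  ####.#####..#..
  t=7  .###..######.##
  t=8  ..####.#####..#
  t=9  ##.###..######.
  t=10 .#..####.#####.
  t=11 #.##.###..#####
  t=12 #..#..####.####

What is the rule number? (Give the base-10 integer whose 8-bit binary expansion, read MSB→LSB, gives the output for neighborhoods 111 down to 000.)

  ### -> #   bit 7 = 1  t=0,i=0
  ##. -> #   bit 6 = 1  t=0,i=1
  #.# -> .   bit 5 = 0  t=0,i=13
  #.. -> #   bit 4 = 1  t=0,i=2
  .## -> .   bit 3 = 0  t=0,i=9
  .#. -> .   bit 2 = 0  t=0,i=6
  ..# -> #   bit 1 = 1  t=0,i=5
  ... -> #   bit 0 = 1  t=0,i=3
  bits 11010011 = 211

211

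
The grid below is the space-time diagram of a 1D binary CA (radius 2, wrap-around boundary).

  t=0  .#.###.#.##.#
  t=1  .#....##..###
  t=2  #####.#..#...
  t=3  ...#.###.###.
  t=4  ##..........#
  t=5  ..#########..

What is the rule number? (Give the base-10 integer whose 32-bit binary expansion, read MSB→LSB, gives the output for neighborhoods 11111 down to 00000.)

1161503571

  ##### -> .   bit 31 = 0  t=2,i=2
  ####. -> #   bit 30 = 1  t=2,i=3
  ###.# -> .   bit 29 = 0  t=0,i=5
  ###.. -> .   bit 28 = 0  t=3,i=11
  ##.## -> .   bit 27 = 0  t=3,i=8
  ##.#. -> #   bit 26 = 1  t=0,i=6
  ##..# -> .   bit 25 = 0  t=1,i=8
  ##... -> #   bit 24 = 1  t=3,i=12
  #.### -> .   bit 23 = 0  t=0,i=3
  #.##. -> .   bit 22 = 0  t=0,i=9
  #.#.# -> #   bit 21 = 1  t=0,i=1
  #.#.. -> #   bit 20 = 1  t=1,i=1
  #..## -> #   bit 19 = 1  t=1,i=9
  #..#. -> .   bit 18 = 0  t=2,i=8
  #...# -> #   bit 17 = 1  t=2,i=11
  #.... -> #   bit 16 = 1  t=1,i=3
  .#### -> .   bit 15 = 0  t=2,i=1
  .###. -> .   bit 14 = 0  t=0,i=4
  .##.# -> #   bit 13 = 1  t=0,i=10
  .##.. -> .   bit 12 = 0  t=1,i=7
  .#.## -> .   bit 11 = 0  t=0,i=2
  .#.#. -> .   bit 10 = 0  t=0,i=0
  .#..# -> #   bit 9 = 1  t=2,i=7
  .#... -> #   bit 8 = 1  t=1,i=2
  ..### -> .   bit 7 = 0  t=1,i=10
  ..##. -> #   bit 6 = 1  t=1,i=6
  ..#.# -> .   bit 5 = 0  t=3,i=3
  ..#.. -> #   bit 4 = 1  t=2,i=9
  ...## -> .   bit 3 = 0  t=1,i=5
  ...#. -> .   bit 2 = 0  t=3,i=2
  ....# -> #   bit 1 = 1  t=1,i=4
  ..... -> #   bit 0 = 1  t=4,i=4
  bits 01000101001110110010001101010011 = 1161503571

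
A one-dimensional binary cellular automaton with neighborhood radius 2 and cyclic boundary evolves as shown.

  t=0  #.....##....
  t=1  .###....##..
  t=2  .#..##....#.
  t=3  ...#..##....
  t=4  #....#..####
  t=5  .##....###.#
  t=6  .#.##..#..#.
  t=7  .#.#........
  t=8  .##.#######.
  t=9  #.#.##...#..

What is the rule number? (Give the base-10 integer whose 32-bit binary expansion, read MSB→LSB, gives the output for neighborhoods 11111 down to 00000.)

  nb #####: next=.  (t=4,i=10, bit31=0)
  nb ####.: next=#  (t=4,i=11, bit30=1)
  nb ###.#: next=.  (t=5,i=9, bit29=0)
  nb ###..: next=.  (t=1,i=3, bit28=0)
  nb ##.##: next=.  (t=8,i=3, bit27=0)
  nb ##.#.: next=#  (t=5,i=10, bit26=1)
  nb ##..#: next=.  (t=6,i=5, bit25=0)
  nb ##...: next=#  (t=0,i=8, bit24=1)
  nb #.###: next=#  (t=8,i=4, bit23=1)
  nb #.##.: next=#  (t=5,i=1, bit22=1)
  nb #.#.#: next=.  (t=5,i=11, bit21=0)
  nb #.#..: next=.  (t=7,i=3, bit20=0)
  nb #..##: next=#  (t=2,i=3, bit19=1)
  nb #..#.: next=.  (t=2,i=0, bit18=0)
  nb #...#: next=.  (t=1,i=11, bit17=0)
  nb #....: next=#  (t=0,i=2, bit16=1)
  nb .####: next=#  (t=4,i=9, bit15=1)
  nb .###.: next=.  (t=1,i=2, bit14=0)
  nb .##.#: next=#  (t=8,i=2, bit13=1)
  nb .##..: next=.  (t=0,i=7, bit12=0)
  nb .#.##: next=.  (t=5,i=0, bit11=0)
  nb .#.#.: next=#  (t=7,i=2, bit10=1)
  nb .#..#: next=.  (t=2,i=2, bit9=0)
  nb .#...: next=#  (t=0,i=1, bit8=1)
  nb ..###: next=#  (t=1,i=1, bit7=1)
  nb ..##.: next=.  (t=0,i=6, bit6=0)
  nb ..#.#: next=#  (t=6,i=1, bit5=1)
  nb ..#..: next=.  (t=0,i=0, bit4=0)
  nb ...##: next=.  (t=0,i=5, bit3=0)
  nb ...#.: next=.  (t=0,i=11, bit2=0)
  nb ....#: next=.  (t=0,i=4, bit1=0)
  nb .....: next=#  (t=0,i=3, bit0=1)
  bits 01000101110010011010010110100001 = 1170843041

1170843041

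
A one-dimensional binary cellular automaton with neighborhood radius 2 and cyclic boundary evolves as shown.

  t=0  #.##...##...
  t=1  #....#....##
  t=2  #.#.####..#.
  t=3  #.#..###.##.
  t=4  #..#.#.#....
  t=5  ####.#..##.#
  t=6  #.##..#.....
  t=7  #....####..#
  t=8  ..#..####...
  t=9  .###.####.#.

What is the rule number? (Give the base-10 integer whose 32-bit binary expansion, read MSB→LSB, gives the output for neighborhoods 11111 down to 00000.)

1881637812

  [31] ##### => .  t=5,i=1
  [30] ####. => #  t=2,i=6
  [29] ###.# => #  t=3,i=7
  [28] ###.. => #  t=1,i=0
  [27] ##.## => .  t=3,i=8
  [26] ##.#. => .  t=3,i=11
  [25] ##..# => .  t=2,i=8
  [24] ##... => .  t=0,i=4
  [23] #.### => .  t=2,i=4
  [22] #.##. => .  t=0,i=2
  [21] #.#.# => #  t=2,i=0
  [20] #.#.. => .  t=3,i=2
  [19] #..## => .  t=3,i=4
  [18] #..#. => #  t=2,i=9
  [17] #...# => #  t=0,i=5
  [16] #.... => #  t=1,i=2
  [15] .#### => #  t=2,i=5
  [14] .###. => .  t=1,i=11
  [13] .##.# => .  t=3,i=10
  [12] .##.. => .  t=0,i=3
  [11] .#.## => .  t=0,i=1
  [10] .#.#. => .  t=2,i=1
  [9] .#..# => #  t=3,i=3
  [8] .#... => #  t=1,i=6
  [7] ..### => #  t=1,i=10
  [6] ..##. => .  t=0,i=7
  [5] ..#.# => #  t=0,i=0
  [4] ..#.. => #  t=1,i=5
  [3] ...## => .  t=0,i=6
  [2] ...#. => #  t=0,i=11
  [1] ....# => .  t=1,i=3
  [0] ..... => .  t=6,i=9
  bits 01110000001001111000001110110100 = 1881637812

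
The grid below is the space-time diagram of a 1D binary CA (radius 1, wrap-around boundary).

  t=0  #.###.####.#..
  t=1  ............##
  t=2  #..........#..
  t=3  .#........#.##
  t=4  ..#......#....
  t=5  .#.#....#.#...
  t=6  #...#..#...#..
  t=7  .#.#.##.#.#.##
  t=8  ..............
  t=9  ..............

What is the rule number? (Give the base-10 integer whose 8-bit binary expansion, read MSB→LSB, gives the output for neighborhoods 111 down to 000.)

18

  ###|.  b7=0 t=0,i=3
  ##.|.  b6=0 t=0,i=4
  #.#|.  b5=0 t=0,i=1
  #..|#  b4=1 t=0,i=12
  .##|.  b3=0 t=0,i=2
  .#.|.  b2=0 t=0,i=0
  ..#|#  b1=1 t=0,i=13
  ...|.  b0=0 t=1,i=1
  bits 00010010 = 18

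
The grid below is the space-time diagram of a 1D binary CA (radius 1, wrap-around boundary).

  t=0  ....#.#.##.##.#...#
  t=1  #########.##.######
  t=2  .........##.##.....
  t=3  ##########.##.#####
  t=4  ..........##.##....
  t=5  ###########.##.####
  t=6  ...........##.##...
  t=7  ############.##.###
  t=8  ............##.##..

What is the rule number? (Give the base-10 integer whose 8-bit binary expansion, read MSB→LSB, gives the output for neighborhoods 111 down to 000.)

63

  ### -> .   bit 7 = 0  t=1,i=0
  ##. -> .   bit 6 = 0  t=0,i=9
  #.# -> #   bit 5 = 1  t=0,i=5
  #.. -> #   bit 4 = 1  t=0,i=0
  .## -> #   bit 3 = 1  t=0,i=8
  .#. -> #   bit 2 = 1  t=0,i=4
  ..# -> #   bit 1 = 1  t=0,i=3
  ... -> #   bit 0 = 1  t=0,i=1
  bits 00111111 = 63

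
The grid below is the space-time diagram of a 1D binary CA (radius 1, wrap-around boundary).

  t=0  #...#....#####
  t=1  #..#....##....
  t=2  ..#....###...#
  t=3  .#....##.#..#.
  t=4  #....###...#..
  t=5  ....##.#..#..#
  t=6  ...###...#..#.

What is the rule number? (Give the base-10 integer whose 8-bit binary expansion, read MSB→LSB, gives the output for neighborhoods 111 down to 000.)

74

  [7] ### => .  t=0,i=10
  [6] ##. => #  t=0,i=0
  [5] #.# => .  t=3,i=8
  [4] #.. => .  t=0,i=1
  [3] .## => #  t=0,i=9
  [2] .#. => .  t=0,i=4
  [1] ..# => #  t=0,i=3
  [0] ... => .  t=0,i=2
  bits 01001010 = 74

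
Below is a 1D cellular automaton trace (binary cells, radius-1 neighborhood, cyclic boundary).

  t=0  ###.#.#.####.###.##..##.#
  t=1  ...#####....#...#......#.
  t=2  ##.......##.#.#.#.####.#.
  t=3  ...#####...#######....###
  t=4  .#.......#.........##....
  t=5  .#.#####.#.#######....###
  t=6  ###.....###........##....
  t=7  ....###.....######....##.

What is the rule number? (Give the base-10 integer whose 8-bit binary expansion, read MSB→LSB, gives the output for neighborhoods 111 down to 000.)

  [7] ### => .  t=0,i=0
  [6] ##. => .  t=0,i=2
  [5] #.# => #  t=0,i=3
  [4] #.. => .  t=0,i=19
  [3] .## => .  t=0,i=8
  [2] .#. => #  t=0,i=4
  [1] ..# => .  t=0,i=20
  [0] ... => #  t=1,i=0
  bits 00100101 = 37

37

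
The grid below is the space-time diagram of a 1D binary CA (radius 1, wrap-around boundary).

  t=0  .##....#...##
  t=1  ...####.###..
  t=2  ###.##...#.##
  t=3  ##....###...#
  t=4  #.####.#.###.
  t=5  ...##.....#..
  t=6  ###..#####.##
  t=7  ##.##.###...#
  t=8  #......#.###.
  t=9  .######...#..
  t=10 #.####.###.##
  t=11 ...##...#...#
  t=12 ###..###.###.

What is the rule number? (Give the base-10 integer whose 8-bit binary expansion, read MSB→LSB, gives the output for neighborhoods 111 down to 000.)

147

  ###|#  b7=1 t=1,i=4
  ##.|.  b6=0 t=0,i=2
  #.#|.  b5=0 t=0,i=0
  #..|#  b4=1 t=0,i=3
  .##|.  b3=0 t=0,i=1
  .#.|.  b2=0 t=0,i=7
  ..#|#  b1=1 t=0,i=6
  ...|#  b0=1 t=0,i=4
  bits 10010011 = 147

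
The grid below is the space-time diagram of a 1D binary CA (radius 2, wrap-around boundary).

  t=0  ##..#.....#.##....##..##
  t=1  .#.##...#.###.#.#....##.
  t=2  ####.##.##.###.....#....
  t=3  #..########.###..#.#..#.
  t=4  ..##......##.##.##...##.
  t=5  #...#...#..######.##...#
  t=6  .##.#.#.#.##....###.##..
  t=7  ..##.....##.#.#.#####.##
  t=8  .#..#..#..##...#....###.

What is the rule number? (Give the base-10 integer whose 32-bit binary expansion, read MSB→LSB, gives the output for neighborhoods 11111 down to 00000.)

1028548786

  nb #####: next=.  (t=3,i=5, bit31=0)
  nb ####.: next=.  (t=0,i=0, bit30=0)
  nb ###.#: next=#  (t=1,i=12, bit29=1)
  nb ###..: next=#  (t=0,i=1, bit28=1)
  nb ##.##: next=#  (t=2,i=4, bit27=1)
  nb ##.#.: next=#  (t=1,i=13, bit26=1)
  nb ##..#: next=.  (t=0,i=2, bit25=0)
  nb ##...: next=#  (t=0,i=14, bit24=1)
  nb #.###: next=.  (t=1,i=10, bit23=0)
  nb #.##.: next=#  (t=0,i=12, bit22=1)
  nb #.#.#: next=.  (t=1,i=14, bit21=0)
  nb #.#..: next=.  (t=1,i=16, bit20=0)
  nb #..##: next=#  (t=0,i=21, bit19=1)
  nb #..#.: next=#  (t=0,i=3, bit18=1)
  nb #...#: next=#  (t=1,i=6, bit17=1)
  nb #....: next=.  (t=0,i=6, bit16=0)
  nb .####: next=.  (t=0,i=23, bit15=0)
  nb .###.: next=#  (t=1,i=11, bit14=1)
  nb .##.#: next=#  (t=2,i=6, bit13=1)
  nb .##..: next=.  (t=0,i=13, bit12=0)
  nb .#.##: next=#  (t=0,i=11, bit11=1)
  nb .#.#.: next=.  (t=1,i=15, bit10=0)
  nb .#..#: next=.  (t=3,i=1, bit9=0)
  nb .#...: next=.  (t=0,i=5, bit8=0)
  nb ..###: next=#  (t=0,i=22, bit7=1)
  nb ..##.: next=.  (t=0,i=18, bit6=0)
  nb ..#.#: next=#  (t=0,i=10, bit5=1)
  nb ..#..: next=#  (t=0,i=4, bit4=1)
  nb ...##: next=.  (t=0,i=17, bit3=0)
  nb ...#.: next=.  (t=0,i=9, bit2=0)
  nb ....#: next=#  (t=0,i=8, bit1=1)
  nb .....: next=.  (t=0,i=7, bit0=0)
  bits 00111101010011100110100010110010 = 1028548786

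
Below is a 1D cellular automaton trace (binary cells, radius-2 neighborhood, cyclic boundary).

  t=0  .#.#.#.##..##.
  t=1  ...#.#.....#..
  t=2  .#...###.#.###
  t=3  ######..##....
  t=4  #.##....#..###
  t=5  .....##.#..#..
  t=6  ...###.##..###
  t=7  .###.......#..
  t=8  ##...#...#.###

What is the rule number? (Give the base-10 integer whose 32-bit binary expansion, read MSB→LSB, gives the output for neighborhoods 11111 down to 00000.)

  [31] ##### => #  t=3,i=2
  [30] ####. => .  t=3,i=4
  [29] ###.# => .  t=2,i=7
  [28] ###.. => .  t=3,i=5
  [27] ##.## => .  t=4,i=1
  [26] ##.#. => #  t=2,i=0
  [25] ##..# => .  t=0,i=9
  [24] ##... => .  t=3,i=10
  [23] #.### => .  t=2,i=11
  [22] #.##. => .  t=0,i=7
  [21] #.#.# => #  t=0,i=3
  [20] #.#.. => #  t=1,i=5
  [19] #..## => .  t=0,i=10
  [18] #..#. => .  t=0,i=0
  [17] #...# => #  t=2,i=3
  [16] #.... => #  t=1,i=7
  [15] .#### => .  t=3,i=1
  [14] .###. => .  t=2,i=6
  [13] .##.# => .  t=5,i=6
  [12] .##.. => .  t=0,i=8
  [11] .#.## => .  t=0,i=6
  [10] .#.#. => .  t=0,i=2
  [9] .#..# => .  t=4,i=9
  [8] .#... => #  t=1,i=6
  [7] ..### => #  t=2,i=5
  [6] ..##. => #  t=0,i=11
  [5] ..#.# => .  t=0,i=1
  [4] ..#.. => #  t=1,i=11
  [3] ...## => #  t=2,i=4
  [2] ...#. => .  t=1,i=2
  [1] ....# => #  t=1,i=1
  [0] ..... => .  t=1,i=0
  bits 10000100001100110000000111011010 = 2217935322

2217935322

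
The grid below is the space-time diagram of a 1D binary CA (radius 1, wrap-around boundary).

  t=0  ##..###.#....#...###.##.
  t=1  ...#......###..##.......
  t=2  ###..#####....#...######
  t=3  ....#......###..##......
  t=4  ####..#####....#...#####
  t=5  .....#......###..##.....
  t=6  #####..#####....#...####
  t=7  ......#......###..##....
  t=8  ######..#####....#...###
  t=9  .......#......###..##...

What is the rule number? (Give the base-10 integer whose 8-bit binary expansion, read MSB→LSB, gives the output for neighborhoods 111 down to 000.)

  [7] ### => .  t=0,i=5
  [6] ##. => .  t=0,i=1
  [5] #.# => .  t=0,i=7
  [4] #.. => .  t=0,i=2
  [3] .## => .  t=0,i=0
  [2] .#. => .  t=0,i=8
  [1] ..# => #  t=0,i=3
  [0] ... => #  t=0,i=10
  bits 00000011 = 3

3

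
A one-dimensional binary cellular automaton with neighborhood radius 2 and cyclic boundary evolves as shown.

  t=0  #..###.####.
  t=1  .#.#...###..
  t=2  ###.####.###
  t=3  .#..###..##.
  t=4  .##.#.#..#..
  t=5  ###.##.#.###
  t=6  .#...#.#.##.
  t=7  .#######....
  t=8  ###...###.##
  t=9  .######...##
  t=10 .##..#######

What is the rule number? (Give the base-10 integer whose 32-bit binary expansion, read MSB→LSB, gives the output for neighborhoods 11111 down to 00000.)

  nb #####: next=.  (t=2,i=0, bit31=0)
  nb ####.: next=#  (t=0,i=9, bit30=1)
  nb ###.#: next=.  (t=0,i=5, bit29=0)
  nb ###..: next=#  (t=1,i=9, bit28=1)
  nb ##.##: next=.  (t=0,i=6, bit27=0)
  nb ##.#.: next=.  (t=0,i=11, bit26=0)
  nb ##..#: next=.  (t=3,i=7, bit25=0)
  nb ##...: next=#  (t=1,i=10, bit24=1)
  nb #.###: next=#  (t=0,i=7, bit23=1)
  nb #.##.: next=.  (t=5,i=4, bit22=0)
  nb #.#.#: next=#  (t=4,i=4, bit21=1)
  nb #.#..: next=.  (t=0,i=0, bit20=0)
  nb #..##: next=.  (t=0,i=2, bit19=0)
  nb #..#.: next=.  (t=3,i=0, bit18=0)
  nb #...#: next=#  (t=1,i=5, bit17=1)
  nb #....: next=.  (t=7,i=9, bit16=0)
  nb .####: next=#  (t=0,i=8, bit15=1)
  nb .###.: next=.  (t=0,i=4, bit14=0)
  nb .##.#: next=#  (t=4,i=2, bit13=1)
  nb .##..: next=.  (t=3,i=10, bit12=0)
  nb .#.##: next=.  (t=5,i=8, bit11=0)
  nb .#.#.: next=#  (t=1,i=2, bit10=1)
  nb .#..#: next=#  (t=0,i=1, bit9=1)
  nb .#...: next=#  (t=1,i=4, bit8=1)
  nb ..###: next=#  (t=0,i=3, bit7=1)
  nb ..##.: next=#  (t=3,i=9, bit6=1)
  nb ..#.#: next=#  (t=1,i=1, bit5=1)
  nb ..#..: next=#  (t=3,i=1, bit4=1)
  nb ...##: next=#  (t=1,i=6, bit3=1)
  nb ...#.: next=#  (t=1,i=0, bit2=1)
  nb ....#: next=#  (t=7,i=11, bit1=1)
  nb .....: next=#  (t=7,i=10, bit0=1)
  bits 01010001101000101010011111111111 = 1369614335

1369614335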